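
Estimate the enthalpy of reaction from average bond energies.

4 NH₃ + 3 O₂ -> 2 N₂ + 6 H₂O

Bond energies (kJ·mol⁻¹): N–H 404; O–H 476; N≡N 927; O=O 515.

ΔH ≈ −1173 kJ

Bonds broken (reactants):
  N–H: 12 × 404 = 4848
  O=O: 3 × 515 = 1545
  Σ(broken) = 6393 kJ
Bonds formed (products):
  N≡N: 2 × 927 = 1854
  O–H: 12 × 476 = 5712
  Σ(formed) = 7566 kJ
ΔH = Σ(broken) − Σ(formed) = 6393 − 7566 = −1173 kJ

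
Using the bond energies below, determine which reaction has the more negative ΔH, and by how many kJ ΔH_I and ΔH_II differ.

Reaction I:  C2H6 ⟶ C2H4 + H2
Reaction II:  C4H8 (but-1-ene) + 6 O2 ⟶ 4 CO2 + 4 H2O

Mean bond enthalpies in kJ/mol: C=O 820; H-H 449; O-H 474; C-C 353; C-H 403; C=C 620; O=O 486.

Reaction I:
  Bonds broken (reactants):
    C-C: 1 × 353 = 353
    C-H: 6 × 403 = 2418
    Σ(broken) = 2771 kJ
  Bonds formed (products):
    C-H: 4 × 403 = 1612
    C=C: 1 × 620 = 620
    H-H: 1 × 449 = 449
    Σ(formed) = 2681 kJ
  ΔH_I = 2771 − 2681 = +90 kJ
Reaction II:
  Bonds broken (reactants):
    C-C: 2 × 353 = 706
    C-H: 8 × 403 = 3224
    C=C: 1 × 620 = 620
    O=O: 6 × 486 = 2916
    Σ(broken) = 7466 kJ
  Bonds formed (products):
    C=O: 8 × 820 = 6560
    O-H: 8 × 474 = 3792
    Σ(formed) = 10352 kJ
  ΔH_II = 7466 − 10352 = −2886 kJ
ΔH_I − ΔH_II = +2976 kJ, so reaction II has the more negative ΔH; |ΔH_I − ΔH_II| = 2976 kJ.

Reaction II, by 2976 kJ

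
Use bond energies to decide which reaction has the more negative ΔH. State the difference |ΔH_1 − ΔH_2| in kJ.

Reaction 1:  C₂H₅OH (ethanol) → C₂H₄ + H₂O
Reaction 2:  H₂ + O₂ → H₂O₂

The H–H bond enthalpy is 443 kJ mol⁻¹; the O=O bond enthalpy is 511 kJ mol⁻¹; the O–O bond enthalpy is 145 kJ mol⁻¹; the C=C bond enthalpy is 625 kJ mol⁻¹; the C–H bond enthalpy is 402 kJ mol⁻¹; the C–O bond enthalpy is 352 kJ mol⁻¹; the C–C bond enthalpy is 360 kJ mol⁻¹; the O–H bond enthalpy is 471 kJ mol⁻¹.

Reaction 1:
  Bonds broken (reactants):
    C–C: 1 × 360 = 360
    C–H: 5 × 402 = 2010
    C–O: 1 × 352 = 352
    O–H: 1 × 471 = 471
    Σ(broken) = 3193 kJ
  Bonds formed (products):
    C–H: 4 × 402 = 1608
    C=C: 1 × 625 = 625
    O–H: 2 × 471 = 942
    Σ(formed) = 3175 kJ
  ΔH_1 = 3193 − 3175 = +18 kJ
Reaction 2:
  Bonds broken (reactants):
    H–H: 1 × 443 = 443
    O=O: 1 × 511 = 511
    Σ(broken) = 954 kJ
  Bonds formed (products):
    O–H: 2 × 471 = 942
    O–O: 1 × 145 = 145
    Σ(formed) = 1087 kJ
  ΔH_2 = 954 − 1087 = −133 kJ
ΔH_1 − ΔH_2 = +151 kJ, so reaction 2 has the more negative ΔH; |ΔH_1 − ΔH_2| = 151 kJ.

Reaction 2, by 151 kJ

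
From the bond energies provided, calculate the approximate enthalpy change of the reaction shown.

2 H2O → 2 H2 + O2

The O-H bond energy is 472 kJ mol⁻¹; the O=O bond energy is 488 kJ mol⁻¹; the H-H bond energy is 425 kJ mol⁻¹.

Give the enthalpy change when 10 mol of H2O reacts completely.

Bonds broken (reactants):
  O-H: 4 × 472 = 1888
  Σ(broken) = 1888 kJ
Bonds formed (products):
  H-H: 2 × 425 = 850
  O=O: 1 × 488 = 488
  Σ(formed) = 1338 kJ
ΔH = Σ(broken) − Σ(formed) = 1888 − 1338 = +550 kJ
For 5× the reaction as written: 5 × (+550) = +2750 kJ

ΔH = +2750 kJ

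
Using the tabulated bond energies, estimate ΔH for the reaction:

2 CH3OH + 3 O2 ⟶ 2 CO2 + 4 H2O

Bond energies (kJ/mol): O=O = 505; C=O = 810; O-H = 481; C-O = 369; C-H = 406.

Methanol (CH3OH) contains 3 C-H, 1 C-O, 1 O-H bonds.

Bonds broken (reactants):
  C-H: 6 × 406 = 2436
  C-O: 2 × 369 = 738
  O-H: 2 × 481 = 962
  O=O: 3 × 505 = 1515
  Σ(broken) = 5651 kJ
Bonds formed (products):
  C=O: 4 × 810 = 3240
  O-H: 8 × 481 = 3848
  Σ(formed) = 7088 kJ
ΔH = Σ(broken) − Σ(formed) = 5651 − 7088 = −1437 kJ

ΔH ≈ −1437 kJ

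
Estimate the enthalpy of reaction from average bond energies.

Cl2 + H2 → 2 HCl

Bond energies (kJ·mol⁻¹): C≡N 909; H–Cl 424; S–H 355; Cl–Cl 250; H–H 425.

Bonds broken (reactants):
  Cl–Cl: 1 × 250 = 250
  H–H: 1 × 425 = 425
  Σ(broken) = 675 kJ
Bonds formed (products):
  H–Cl: 2 × 424 = 848
  Σ(formed) = 848 kJ
ΔH = Σ(broken) − Σ(formed) = 675 − 848 = −173 kJ

ΔH ≈ −173 kJ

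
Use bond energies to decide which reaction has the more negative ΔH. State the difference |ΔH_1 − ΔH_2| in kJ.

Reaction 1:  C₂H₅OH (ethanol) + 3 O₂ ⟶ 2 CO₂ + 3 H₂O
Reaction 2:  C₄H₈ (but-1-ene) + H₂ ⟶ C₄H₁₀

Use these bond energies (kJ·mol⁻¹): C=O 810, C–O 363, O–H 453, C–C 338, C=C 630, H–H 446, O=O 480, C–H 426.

Reaction 1, by 1120 kJ

Reaction 1:
  Bonds broken (reactants):
    C–C: 1 × 338 = 338
    C–H: 5 × 426 = 2130
    C–O: 1 × 363 = 363
    O–H: 1 × 453 = 453
    O=O: 3 × 480 = 1440
    Σ(broken) = 4724 kJ
  Bonds formed (products):
    C=O: 4 × 810 = 3240
    O–H: 6 × 453 = 2718
    Σ(formed) = 5958 kJ
  ΔH_1 = 4724 − 5958 = −1234 kJ
Reaction 2:
  Bonds broken (reactants):
    C–C: 2 × 338 = 676
    C–H: 8 × 426 = 3408
    C=C: 1 × 630 = 630
    H–H: 1 × 446 = 446
    Σ(broken) = 5160 kJ
  Bonds formed (products):
    C–C: 3 × 338 = 1014
    C–H: 10 × 426 = 4260
    Σ(formed) = 5274 kJ
  ΔH_2 = 5160 − 5274 = −114 kJ
ΔH_1 − ΔH_2 = −1120 kJ, so reaction 1 has the more negative ΔH; |ΔH_1 − ΔH_2| = 1120 kJ.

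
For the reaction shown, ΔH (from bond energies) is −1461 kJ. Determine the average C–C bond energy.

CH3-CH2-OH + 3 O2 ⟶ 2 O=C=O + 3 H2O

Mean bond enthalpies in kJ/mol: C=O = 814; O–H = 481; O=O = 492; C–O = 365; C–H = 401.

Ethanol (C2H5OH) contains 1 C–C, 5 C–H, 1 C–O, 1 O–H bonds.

D(C–C) ≈ 354 kJ/mol

Let D be the C–C bond energy.
Σ(broken) = 1×D + 5×401 + 1×365 + 1×481 + 3×492 = 4327 + D
Σ(formed) = 4×814 + 6×481 = 6142
ΔH = Σ(broken) − Σ(formed) = (4327 + D) − (6142) = −1815 + D
Setting this equal to −1461 kJ gives D = 354 kJ/mol.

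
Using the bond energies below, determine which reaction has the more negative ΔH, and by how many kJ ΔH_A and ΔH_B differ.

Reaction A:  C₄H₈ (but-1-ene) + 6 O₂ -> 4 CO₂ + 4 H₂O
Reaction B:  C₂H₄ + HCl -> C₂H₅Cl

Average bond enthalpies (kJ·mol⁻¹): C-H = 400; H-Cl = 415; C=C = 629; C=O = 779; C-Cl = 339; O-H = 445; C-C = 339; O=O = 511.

Reaction A:
  Bonds broken (reactants):
    C-C: 2 × 339 = 678
    C-H: 8 × 400 = 3200
    C=C: 1 × 629 = 629
    O=O: 6 × 511 = 3066
    Σ(broken) = 7573 kJ
  Bonds formed (products):
    C=O: 8 × 779 = 6232
    O-H: 8 × 445 = 3560
    Σ(formed) = 9792 kJ
  ΔH_A = 7573 − 9792 = −2219 kJ
Reaction B:
  Bonds broken (reactants):
    C-H: 4 × 400 = 1600
    C=C: 1 × 629 = 629
    H-Cl: 1 × 415 = 415
    Σ(broken) = 2644 kJ
  Bonds formed (products):
    C-C: 1 × 339 = 339
    C-Cl: 1 × 339 = 339
    C-H: 5 × 400 = 2000
    Σ(formed) = 2678 kJ
  ΔH_B = 2644 − 2678 = −34 kJ
ΔH_A − ΔH_B = −2185 kJ, so reaction A has the more negative ΔH; |ΔH_A − ΔH_B| = 2185 kJ.

Reaction A, by 2185 kJ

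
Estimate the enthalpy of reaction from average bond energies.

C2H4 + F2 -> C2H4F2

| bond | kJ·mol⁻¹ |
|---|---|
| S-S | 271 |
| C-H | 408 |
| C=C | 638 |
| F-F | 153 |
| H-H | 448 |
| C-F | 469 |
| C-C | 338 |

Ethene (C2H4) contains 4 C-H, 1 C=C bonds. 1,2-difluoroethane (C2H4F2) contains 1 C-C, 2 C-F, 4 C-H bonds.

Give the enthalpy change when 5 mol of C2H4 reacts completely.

ΔH = −2425 kJ

Bonds broken (reactants):
  C-H: 4 × 408 = 1632
  C=C: 1 × 638 = 638
  F-F: 1 × 153 = 153
  Σ(broken) = 2423 kJ
Bonds formed (products):
  C-C: 1 × 338 = 338
  C-F: 2 × 469 = 938
  C-H: 4 × 408 = 1632
  Σ(formed) = 2908 kJ
ΔH = Σ(broken) − Σ(formed) = 2423 − 2908 = −485 kJ
For 5× the reaction as written: 5 × (−485) = −2425 kJ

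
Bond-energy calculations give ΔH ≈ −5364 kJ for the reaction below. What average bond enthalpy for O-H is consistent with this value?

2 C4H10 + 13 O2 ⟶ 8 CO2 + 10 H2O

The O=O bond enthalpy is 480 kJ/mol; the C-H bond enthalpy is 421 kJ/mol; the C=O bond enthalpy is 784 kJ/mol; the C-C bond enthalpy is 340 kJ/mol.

D(O-H) ≈ 476 kJ/mol

Let D be the O-H bond energy.
Σ(broken) = 6×340 + 20×421 + 13×480 = 16700
Σ(formed) = 16×784 + 20×D = 12544 + 20D
ΔH = Σ(broken) − Σ(formed) = (16700) − (12544 + 20D) = +4156 − 20D
Setting this equal to −5364 kJ gives 20D = 9520, so D = 476 kJ/mol.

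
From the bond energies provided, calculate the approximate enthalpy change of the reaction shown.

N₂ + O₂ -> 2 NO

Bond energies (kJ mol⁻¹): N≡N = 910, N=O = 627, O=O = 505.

Bonds broken (reactants):
  N≡N: 1 × 910 = 910
  O=O: 1 × 505 = 505
  Σ(broken) = 1415 kJ
Bonds formed (products):
  N=O: 2 × 627 = 1254
  Σ(formed) = 1254 kJ
ΔH = Σ(broken) − Σ(formed) = 1415 − 1254 = +161 kJ

ΔH ≈ +161 kJ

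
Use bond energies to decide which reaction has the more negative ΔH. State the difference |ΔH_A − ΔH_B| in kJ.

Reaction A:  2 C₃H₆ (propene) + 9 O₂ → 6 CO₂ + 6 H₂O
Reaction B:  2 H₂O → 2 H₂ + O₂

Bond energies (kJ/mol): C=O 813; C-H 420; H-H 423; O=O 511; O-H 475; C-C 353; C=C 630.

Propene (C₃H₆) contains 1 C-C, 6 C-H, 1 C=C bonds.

Reaction A, by 4394 kJ

Reaction A:
  Bonds broken (reactants):
    C-C: 2 × 353 = 706
    C-H: 12 × 420 = 5040
    C=C: 2 × 630 = 1260
    O=O: 9 × 511 = 4599
    Σ(broken) = 11605 kJ
  Bonds formed (products):
    C=O: 12 × 813 = 9756
    O-H: 12 × 475 = 5700
    Σ(formed) = 15456 kJ
  ΔH_A = 11605 − 15456 = −3851 kJ
Reaction B:
  Bonds broken (reactants):
    O-H: 4 × 475 = 1900
    Σ(broken) = 1900 kJ
  Bonds formed (products):
    H-H: 2 × 423 = 846
    O=O: 1 × 511 = 511
    Σ(formed) = 1357 kJ
  ΔH_B = 1900 − 1357 = +543 kJ
ΔH_A − ΔH_B = −4394 kJ, so reaction A has the more negative ΔH; |ΔH_A − ΔH_B| = 4394 kJ.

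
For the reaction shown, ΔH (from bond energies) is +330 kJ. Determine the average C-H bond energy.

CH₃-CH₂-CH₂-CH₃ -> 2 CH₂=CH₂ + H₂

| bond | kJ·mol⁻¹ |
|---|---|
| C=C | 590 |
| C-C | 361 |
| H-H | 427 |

Let D be the C-H bond energy.
Σ(broken) = 3×361 + 10×D = 1083 + 10D
Σ(formed) = 8×D + 2×590 + 1×427 = 1607 + 8D
ΔH = Σ(broken) − Σ(formed) = (1083 + 10D) − (1607 + 8D) = −524 + 2D
Setting this equal to +330 kJ gives 2D = 854, so D = 427 kJ/mol.

D(C-H) ≈ 427 kJ/mol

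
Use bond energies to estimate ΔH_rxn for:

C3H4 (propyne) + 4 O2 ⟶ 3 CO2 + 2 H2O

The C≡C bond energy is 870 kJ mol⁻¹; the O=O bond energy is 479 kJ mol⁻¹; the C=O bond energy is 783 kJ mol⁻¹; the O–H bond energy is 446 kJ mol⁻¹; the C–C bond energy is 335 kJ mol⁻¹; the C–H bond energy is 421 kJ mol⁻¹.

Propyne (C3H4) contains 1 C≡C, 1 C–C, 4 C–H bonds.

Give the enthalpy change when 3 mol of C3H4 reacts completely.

Bonds broken (reactants):
  C≡C: 1 × 870 = 870
  C–C: 1 × 335 = 335
  C–H: 4 × 421 = 1684
  O=O: 4 × 479 = 1916
  Σ(broken) = 4805 kJ
Bonds formed (products):
  C=O: 6 × 783 = 4698
  O–H: 4 × 446 = 1784
  Σ(formed) = 6482 kJ
ΔH = Σ(broken) − Σ(formed) = 4805 − 6482 = −1677 kJ
For 3× the reaction as written: 3 × (−1677) = −5031 kJ

ΔH = −5031 kJ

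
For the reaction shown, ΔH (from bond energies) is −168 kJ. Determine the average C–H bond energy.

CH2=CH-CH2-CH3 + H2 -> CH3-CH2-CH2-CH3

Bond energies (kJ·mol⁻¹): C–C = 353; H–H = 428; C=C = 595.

D(C–H) ≈ 419 kJ/mol

Let D be the C–H bond energy.
Σ(broken) = 2×353 + 8×D + 1×595 + 1×428 = 1729 + 8D
Σ(formed) = 3×353 + 10×D = 1059 + 10D
ΔH = Σ(broken) − Σ(formed) = (1729 + 8D) − (1059 + 10D) = +670 − 2D
Setting this equal to −168 kJ gives 2D = 838, so D = 419 kJ/mol.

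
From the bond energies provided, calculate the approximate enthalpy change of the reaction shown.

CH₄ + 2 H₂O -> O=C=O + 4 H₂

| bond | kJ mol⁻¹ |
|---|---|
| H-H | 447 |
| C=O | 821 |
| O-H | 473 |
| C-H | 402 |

Bonds broken (reactants):
  C-H: 4 × 402 = 1608
  O-H: 4 × 473 = 1892
  Σ(broken) = 3500 kJ
Bonds formed (products):
  C=O: 2 × 821 = 1642
  H-H: 4 × 447 = 1788
  Σ(formed) = 3430 kJ
ΔH = Σ(broken) − Σ(formed) = 3500 − 3430 = +70 kJ

ΔH ≈ +70 kJ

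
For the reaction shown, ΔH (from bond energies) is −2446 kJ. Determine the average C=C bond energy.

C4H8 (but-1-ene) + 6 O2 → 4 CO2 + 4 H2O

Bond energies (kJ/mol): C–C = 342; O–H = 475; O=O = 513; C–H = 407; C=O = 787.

Let D be the C=C bond energy.
Σ(broken) = 2×342 + 8×407 + 1×D + 6×513 = 7018 + D
Σ(formed) = 8×787 + 8×475 = 10096
ΔH = Σ(broken) − Σ(formed) = (7018 + D) − (10096) = −3078 + D
Setting this equal to −2446 kJ gives D = 632 kJ/mol.

D(C=C) ≈ 632 kJ/mol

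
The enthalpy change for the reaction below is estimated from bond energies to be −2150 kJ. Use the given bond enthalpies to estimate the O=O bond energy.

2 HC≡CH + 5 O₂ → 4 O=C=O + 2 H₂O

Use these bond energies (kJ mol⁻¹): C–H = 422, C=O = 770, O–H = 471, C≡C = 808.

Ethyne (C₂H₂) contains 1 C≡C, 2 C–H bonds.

D(O=O) ≈ 518 kJ/mol

Let D be the O=O bond energy.
Σ(broken) = 2×808 + 4×422 + 5×D = 3304 + 5D
Σ(formed) = 8×770 + 4×471 = 8044
ΔH = Σ(broken) − Σ(formed) = (3304 + 5D) − (8044) = −4740 + 5D
Setting this equal to −2150 kJ gives 5D = 2590, so D = 518 kJ/mol.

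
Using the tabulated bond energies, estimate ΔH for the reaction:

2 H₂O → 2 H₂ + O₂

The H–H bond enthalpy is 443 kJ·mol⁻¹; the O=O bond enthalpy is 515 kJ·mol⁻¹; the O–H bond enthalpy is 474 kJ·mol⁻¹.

Bonds broken (reactants):
  O–H: 4 × 474 = 1896
  Σ(broken) = 1896 kJ
Bonds formed (products):
  H–H: 2 × 443 = 886
  O=O: 1 × 515 = 515
  Σ(formed) = 1401 kJ
ΔH = Σ(broken) − Σ(formed) = 1896 − 1401 = +495 kJ

ΔH ≈ +495 kJ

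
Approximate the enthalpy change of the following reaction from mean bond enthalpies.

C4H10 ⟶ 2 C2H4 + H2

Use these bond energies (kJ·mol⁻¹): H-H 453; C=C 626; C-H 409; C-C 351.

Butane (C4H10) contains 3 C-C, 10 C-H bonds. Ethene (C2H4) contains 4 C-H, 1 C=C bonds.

Bonds broken (reactants):
  C-C: 3 × 351 = 1053
  C-H: 10 × 409 = 4090
  Σ(broken) = 5143 kJ
Bonds formed (products):
  C-H: 8 × 409 = 3272
  C=C: 2 × 626 = 1252
  H-H: 1 × 453 = 453
  Σ(formed) = 4977 kJ
ΔH = Σ(broken) − Σ(formed) = 5143 − 4977 = +166 kJ

ΔH ≈ +166 kJ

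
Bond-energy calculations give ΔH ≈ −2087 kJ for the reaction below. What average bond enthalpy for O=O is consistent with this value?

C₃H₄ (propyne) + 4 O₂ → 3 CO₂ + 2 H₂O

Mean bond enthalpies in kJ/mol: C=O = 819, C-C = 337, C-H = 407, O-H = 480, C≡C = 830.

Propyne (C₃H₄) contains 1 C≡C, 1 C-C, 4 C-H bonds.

Let D be the O=O bond energy.
Σ(broken) = 1×830 + 1×337 + 4×407 + 4×D = 2795 + 4D
Σ(formed) = 6×819 + 4×480 = 6834
ΔH = Σ(broken) − Σ(formed) = (2795 + 4D) − (6834) = −4039 + 4D
Setting this equal to −2087 kJ gives 4D = 1952, so D = 488 kJ/mol.

D(O=O) ≈ 488 kJ/mol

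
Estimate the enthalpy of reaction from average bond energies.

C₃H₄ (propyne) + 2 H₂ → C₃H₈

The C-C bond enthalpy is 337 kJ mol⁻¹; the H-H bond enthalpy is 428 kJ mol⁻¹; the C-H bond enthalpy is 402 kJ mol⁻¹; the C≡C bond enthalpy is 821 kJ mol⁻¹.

ΔH ≈ −268 kJ

Bonds broken (reactants):
  C≡C: 1 × 821 = 821
  C-C: 1 × 337 = 337
  C-H: 4 × 402 = 1608
  H-H: 2 × 428 = 856
  Σ(broken) = 3622 kJ
Bonds formed (products):
  C-C: 2 × 337 = 674
  C-H: 8 × 402 = 3216
  Σ(formed) = 3890 kJ
ΔH = Σ(broken) − Σ(formed) = 3622 − 3890 = −268 kJ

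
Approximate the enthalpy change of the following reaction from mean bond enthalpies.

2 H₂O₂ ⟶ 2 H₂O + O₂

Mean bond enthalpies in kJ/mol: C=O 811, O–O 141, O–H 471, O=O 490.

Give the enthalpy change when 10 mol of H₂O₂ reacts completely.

Bonds broken (reactants):
  O–H: 4 × 471 = 1884
  O–O: 2 × 141 = 282
  Σ(broken) = 2166 kJ
Bonds formed (products):
  O–H: 4 × 471 = 1884
  O=O: 1 × 490 = 490
  Σ(formed) = 2374 kJ
ΔH = Σ(broken) − Σ(formed) = 2166 − 2374 = −208 kJ
For 5× the reaction as written: 5 × (−208) = −1040 kJ

ΔH = −1040 kJ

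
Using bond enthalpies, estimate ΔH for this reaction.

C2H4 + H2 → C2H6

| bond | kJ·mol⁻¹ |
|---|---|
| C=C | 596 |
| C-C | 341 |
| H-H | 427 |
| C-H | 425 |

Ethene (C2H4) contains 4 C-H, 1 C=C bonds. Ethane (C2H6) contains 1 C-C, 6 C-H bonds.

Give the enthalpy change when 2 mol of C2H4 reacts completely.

ΔH = −336 kJ

Bonds broken (reactants):
  C-H: 4 × 425 = 1700
  C=C: 1 × 596 = 596
  H-H: 1 × 427 = 427
  Σ(broken) = 2723 kJ
Bonds formed (products):
  C-C: 1 × 341 = 341
  C-H: 6 × 425 = 2550
  Σ(formed) = 2891 kJ
ΔH = Σ(broken) − Σ(formed) = 2723 − 2891 = −168 kJ
For 2× the reaction as written: 2 × (−168) = −336 kJ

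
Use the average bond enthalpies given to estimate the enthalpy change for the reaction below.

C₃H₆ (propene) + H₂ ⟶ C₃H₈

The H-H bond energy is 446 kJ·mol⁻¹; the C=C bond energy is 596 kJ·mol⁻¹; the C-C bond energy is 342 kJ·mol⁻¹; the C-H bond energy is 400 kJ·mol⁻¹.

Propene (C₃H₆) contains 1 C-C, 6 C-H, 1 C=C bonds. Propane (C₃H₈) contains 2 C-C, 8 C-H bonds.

ΔH ≈ −100 kJ

Bonds broken (reactants):
  C-C: 1 × 342 = 342
  C-H: 6 × 400 = 2400
  C=C: 1 × 596 = 596
  H-H: 1 × 446 = 446
  Σ(broken) = 3784 kJ
Bonds formed (products):
  C-C: 2 × 342 = 684
  C-H: 8 × 400 = 3200
  Σ(formed) = 3884 kJ
ΔH = Σ(broken) − Σ(formed) = 3784 − 3884 = −100 kJ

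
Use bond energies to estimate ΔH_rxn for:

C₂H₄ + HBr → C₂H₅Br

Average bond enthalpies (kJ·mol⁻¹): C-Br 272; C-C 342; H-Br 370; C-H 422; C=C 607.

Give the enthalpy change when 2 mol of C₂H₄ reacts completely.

ΔH = −118 kJ

Bonds broken (reactants):
  C-H: 4 × 422 = 1688
  C=C: 1 × 607 = 607
  H-Br: 1 × 370 = 370
  Σ(broken) = 2665 kJ
Bonds formed (products):
  C-Br: 1 × 272 = 272
  C-C: 1 × 342 = 342
  C-H: 5 × 422 = 2110
  Σ(formed) = 2724 kJ
ΔH = Σ(broken) − Σ(formed) = 2665 − 2724 = −59 kJ
For 2× the reaction as written: 2 × (−59) = −118 kJ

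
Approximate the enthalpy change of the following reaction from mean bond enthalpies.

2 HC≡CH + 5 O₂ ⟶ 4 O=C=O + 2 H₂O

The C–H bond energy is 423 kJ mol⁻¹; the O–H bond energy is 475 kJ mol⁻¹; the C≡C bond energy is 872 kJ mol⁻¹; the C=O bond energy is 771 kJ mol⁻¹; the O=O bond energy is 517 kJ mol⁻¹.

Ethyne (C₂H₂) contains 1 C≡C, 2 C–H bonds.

Bonds broken (reactants):
  C≡C: 2 × 872 = 1744
  C–H: 4 × 423 = 1692
  O=O: 5 × 517 = 2585
  Σ(broken) = 6021 kJ
Bonds formed (products):
  C=O: 8 × 771 = 6168
  O–H: 4 × 475 = 1900
  Σ(formed) = 8068 kJ
ΔH = Σ(broken) − Σ(formed) = 6021 − 8068 = −2047 kJ

ΔH ≈ −2047 kJ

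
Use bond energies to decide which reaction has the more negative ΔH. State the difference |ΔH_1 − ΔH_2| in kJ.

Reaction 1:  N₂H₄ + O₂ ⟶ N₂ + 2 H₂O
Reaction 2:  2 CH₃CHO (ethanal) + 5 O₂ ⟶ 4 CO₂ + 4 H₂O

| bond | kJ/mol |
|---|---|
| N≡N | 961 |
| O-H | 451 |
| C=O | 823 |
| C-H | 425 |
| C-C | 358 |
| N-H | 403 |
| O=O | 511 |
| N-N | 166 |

Reaction 1:
  Bonds broken (reactants):
    N-H: 4 × 403 = 1612
    N-N: 1 × 166 = 166
    O=O: 1 × 511 = 511
    Σ(broken) = 2289 kJ
  Bonds formed (products):
    N≡N: 1 × 961 = 961
    O-H: 4 × 451 = 1804
    Σ(formed) = 2765 kJ
  ΔH_1 = 2289 − 2765 = −476 kJ
Reaction 2:
  Bonds broken (reactants):
    C-C: 2 × 358 = 716
    C-H: 8 × 425 = 3400
    C=O: 2 × 823 = 1646
    O=O: 5 × 511 = 2555
    Σ(broken) = 8317 kJ
  Bonds formed (products):
    C=O: 8 × 823 = 6584
    O-H: 8 × 451 = 3608
    Σ(formed) = 10192 kJ
  ΔH_2 = 8317 − 10192 = −1875 kJ
ΔH_1 − ΔH_2 = +1399 kJ, so reaction 2 has the more negative ΔH; |ΔH_1 − ΔH_2| = 1399 kJ.

Reaction 2, by 1399 kJ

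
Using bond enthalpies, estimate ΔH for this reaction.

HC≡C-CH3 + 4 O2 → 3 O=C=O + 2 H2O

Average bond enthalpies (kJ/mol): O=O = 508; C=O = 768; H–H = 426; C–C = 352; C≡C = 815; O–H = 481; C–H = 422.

ΔH ≈ −1645 kJ

Bonds broken (reactants):
  C≡C: 1 × 815 = 815
  C–C: 1 × 352 = 352
  C–H: 4 × 422 = 1688
  O=O: 4 × 508 = 2032
  Σ(broken) = 4887 kJ
Bonds formed (products):
  C=O: 6 × 768 = 4608
  O–H: 4 × 481 = 1924
  Σ(formed) = 6532 kJ
ΔH = Σ(broken) − Σ(formed) = 4887 − 6532 = −1645 kJ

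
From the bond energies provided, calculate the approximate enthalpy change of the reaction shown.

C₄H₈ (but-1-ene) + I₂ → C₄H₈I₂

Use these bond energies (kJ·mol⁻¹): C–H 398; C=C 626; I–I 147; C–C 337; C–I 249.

ΔH ≈ −62 kJ

Bonds broken (reactants):
  C–C: 2 × 337 = 674
  C–H: 8 × 398 = 3184
  C=C: 1 × 626 = 626
  I–I: 1 × 147 = 147
  Σ(broken) = 4631 kJ
Bonds formed (products):
  C–C: 3 × 337 = 1011
  C–H: 8 × 398 = 3184
  C–I: 2 × 249 = 498
  Σ(formed) = 4693 kJ
ΔH = Σ(broken) − Σ(formed) = 4631 − 4693 = −62 kJ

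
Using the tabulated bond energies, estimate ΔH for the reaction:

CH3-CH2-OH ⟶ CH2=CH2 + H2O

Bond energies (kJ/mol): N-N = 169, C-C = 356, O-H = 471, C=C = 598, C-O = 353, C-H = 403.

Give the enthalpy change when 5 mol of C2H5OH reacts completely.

ΔH = +215 kJ

Bonds broken (reactants):
  C-C: 1 × 356 = 356
  C-H: 5 × 403 = 2015
  C-O: 1 × 353 = 353
  O-H: 1 × 471 = 471
  Σ(broken) = 3195 kJ
Bonds formed (products):
  C-H: 4 × 403 = 1612
  C=C: 1 × 598 = 598
  O-H: 2 × 471 = 942
  Σ(formed) = 3152 kJ
ΔH = Σ(broken) − Σ(formed) = 3195 − 3152 = +43 kJ
For 5× the reaction as written: 5 × (+43) = +215 kJ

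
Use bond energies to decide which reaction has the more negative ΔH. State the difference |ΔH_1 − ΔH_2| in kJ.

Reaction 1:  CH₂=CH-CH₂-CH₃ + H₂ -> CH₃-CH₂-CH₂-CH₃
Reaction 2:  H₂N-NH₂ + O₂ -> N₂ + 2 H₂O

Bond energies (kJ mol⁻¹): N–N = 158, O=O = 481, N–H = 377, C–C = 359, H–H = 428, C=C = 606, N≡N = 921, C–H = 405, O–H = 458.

Reaction 1:
  Bonds broken (reactants):
    C–C: 2 × 359 = 718
    C–H: 8 × 405 = 3240
    C=C: 1 × 606 = 606
    H–H: 1 × 428 = 428
    Σ(broken) = 4992 kJ
  Bonds formed (products):
    C–C: 3 × 359 = 1077
    C–H: 10 × 405 = 4050
    Σ(formed) = 5127 kJ
  ΔH_1 = 4992 − 5127 = −135 kJ
Reaction 2:
  Bonds broken (reactants):
    N–H: 4 × 377 = 1508
    N–N: 1 × 158 = 158
    O=O: 1 × 481 = 481
    Σ(broken) = 2147 kJ
  Bonds formed (products):
    N≡N: 1 × 921 = 921
    O–H: 4 × 458 = 1832
    Σ(formed) = 2753 kJ
  ΔH_2 = 2147 − 2753 = −606 kJ
ΔH_1 − ΔH_2 = +471 kJ, so reaction 2 has the more negative ΔH; |ΔH_1 − ΔH_2| = 471 kJ.

Reaction 2, by 471 kJ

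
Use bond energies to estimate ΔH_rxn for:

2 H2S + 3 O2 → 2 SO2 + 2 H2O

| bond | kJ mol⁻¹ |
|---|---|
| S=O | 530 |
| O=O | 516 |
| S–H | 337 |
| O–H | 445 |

ΔH ≈ −1004 kJ

Bonds broken (reactants):
  O=O: 3 × 516 = 1548
  S–H: 4 × 337 = 1348
  Σ(broken) = 2896 kJ
Bonds formed (products):
  O–H: 4 × 445 = 1780
  S=O: 4 × 530 = 2120
  Σ(formed) = 3900 kJ
ΔH = Σ(broken) − Σ(formed) = 2896 − 3900 = −1004 kJ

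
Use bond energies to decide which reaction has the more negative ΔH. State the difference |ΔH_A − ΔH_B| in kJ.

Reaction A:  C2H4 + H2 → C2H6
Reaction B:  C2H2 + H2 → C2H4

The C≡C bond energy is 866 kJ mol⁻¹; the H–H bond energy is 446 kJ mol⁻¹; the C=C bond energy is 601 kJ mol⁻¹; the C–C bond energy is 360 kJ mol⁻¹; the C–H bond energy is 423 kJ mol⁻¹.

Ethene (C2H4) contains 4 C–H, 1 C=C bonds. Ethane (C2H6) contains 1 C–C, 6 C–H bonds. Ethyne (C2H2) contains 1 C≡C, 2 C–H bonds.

Reaction A, by 24 kJ

Reaction A:
  Bonds broken (reactants):
    C–H: 4 × 423 = 1692
    C=C: 1 × 601 = 601
    H–H: 1 × 446 = 446
    Σ(broken) = 2739 kJ
  Bonds formed (products):
    C–C: 1 × 360 = 360
    C–H: 6 × 423 = 2538
    Σ(formed) = 2898 kJ
  ΔH_A = 2739 − 2898 = −159 kJ
Reaction B:
  Bonds broken (reactants):
    C≡C: 1 × 866 = 866
    C–H: 2 × 423 = 846
    H–H: 1 × 446 = 446
    Σ(broken) = 2158 kJ
  Bonds formed (products):
    C–H: 4 × 423 = 1692
    C=C: 1 × 601 = 601
    Σ(formed) = 2293 kJ
  ΔH_B = 2158 − 2293 = −135 kJ
ΔH_A − ΔH_B = −24 kJ, so reaction A has the more negative ΔH; |ΔH_A − ΔH_B| = 24 kJ.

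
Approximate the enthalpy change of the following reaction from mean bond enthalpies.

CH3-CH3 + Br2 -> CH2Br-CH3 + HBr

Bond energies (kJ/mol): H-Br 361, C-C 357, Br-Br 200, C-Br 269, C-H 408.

Bonds broken (reactants):
  Br-Br: 1 × 200 = 200
  C-C: 1 × 357 = 357
  C-H: 6 × 408 = 2448
  Σ(broken) = 3005 kJ
Bonds formed (products):
  C-Br: 1 × 269 = 269
  C-C: 1 × 357 = 357
  C-H: 5 × 408 = 2040
  H-Br: 1 × 361 = 361
  Σ(formed) = 3027 kJ
ΔH = Σ(broken) − Σ(formed) = 3005 − 3027 = −22 kJ

ΔH ≈ −22 kJ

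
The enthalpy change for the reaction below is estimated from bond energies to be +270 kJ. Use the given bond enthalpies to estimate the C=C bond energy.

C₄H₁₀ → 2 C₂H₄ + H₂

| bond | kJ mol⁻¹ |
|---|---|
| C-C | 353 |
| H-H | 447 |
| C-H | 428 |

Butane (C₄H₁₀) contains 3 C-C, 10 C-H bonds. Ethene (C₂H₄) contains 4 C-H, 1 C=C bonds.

Let D be the C=C bond energy.
Σ(broken) = 3×353 + 10×428 = 5339
Σ(formed) = 8×428 + 2×D + 1×447 = 3871 + 2D
ΔH = Σ(broken) − Σ(formed) = (5339) − (3871 + 2D) = +1468 − 2D
Setting this equal to +270 kJ gives 2D = 1198, so D = 599 kJ/mol.

D(C=C) ≈ 599 kJ/mol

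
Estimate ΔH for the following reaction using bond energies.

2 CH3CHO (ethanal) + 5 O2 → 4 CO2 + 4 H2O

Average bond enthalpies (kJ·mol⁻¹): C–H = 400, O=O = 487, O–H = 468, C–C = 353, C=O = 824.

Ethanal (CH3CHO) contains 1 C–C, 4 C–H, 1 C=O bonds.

ΔH ≈ −2347 kJ

Bonds broken (reactants):
  C–C: 2 × 353 = 706
  C–H: 8 × 400 = 3200
  C=O: 2 × 824 = 1648
  O=O: 5 × 487 = 2435
  Σ(broken) = 7989 kJ
Bonds formed (products):
  C=O: 8 × 824 = 6592
  O–H: 8 × 468 = 3744
  Σ(formed) = 10336 kJ
ΔH = Σ(broken) − Σ(formed) = 7989 − 10336 = −2347 kJ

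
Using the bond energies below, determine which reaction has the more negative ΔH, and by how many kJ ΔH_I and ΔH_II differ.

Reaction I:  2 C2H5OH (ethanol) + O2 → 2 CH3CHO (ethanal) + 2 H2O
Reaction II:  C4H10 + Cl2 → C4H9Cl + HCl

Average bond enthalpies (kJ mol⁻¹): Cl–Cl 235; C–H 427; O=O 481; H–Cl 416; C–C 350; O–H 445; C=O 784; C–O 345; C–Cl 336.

Reaction I:
  Bonds broken (reactants):
    C–C: 2 × 350 = 700
    C–H: 10 × 427 = 4270
    C–O: 2 × 345 = 690
    O–H: 2 × 445 = 890
    O=O: 1 × 481 = 481
    Σ(broken) = 7031 kJ
  Bonds formed (products):
    C–C: 2 × 350 = 700
    C–H: 8 × 427 = 3416
    C=O: 2 × 784 = 1568
    O–H: 4 × 445 = 1780
    Σ(formed) = 7464 kJ
  ΔH_I = 7031 − 7464 = −433 kJ
Reaction II:
  Bonds broken (reactants):
    C–C: 3 × 350 = 1050
    C–H: 10 × 427 = 4270
    Cl–Cl: 1 × 235 = 235
    Σ(broken) = 5555 kJ
  Bonds formed (products):
    C–C: 3 × 350 = 1050
    C–Cl: 1 × 336 = 336
    C–H: 9 × 427 = 3843
    H–Cl: 1 × 416 = 416
    Σ(formed) = 5645 kJ
  ΔH_II = 5555 − 5645 = −90 kJ
ΔH_I − ΔH_II = −343 kJ, so reaction I has the more negative ΔH; |ΔH_I − ΔH_II| = 343 kJ.

Reaction I, by 343 kJ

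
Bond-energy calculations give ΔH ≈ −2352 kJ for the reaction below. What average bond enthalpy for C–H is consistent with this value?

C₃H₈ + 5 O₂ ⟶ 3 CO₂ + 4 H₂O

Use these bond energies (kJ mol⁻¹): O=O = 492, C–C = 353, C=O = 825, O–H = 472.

D(C–H) ≈ 401 kJ/mol

Let D be the C–H bond energy.
Σ(broken) = 2×353 + 8×D + 5×492 = 3166 + 8D
Σ(formed) = 6×825 + 8×472 = 8726
ΔH = Σ(broken) − Σ(formed) = (3166 + 8D) − (8726) = −5560 + 8D
Setting this equal to −2352 kJ gives 8D = 3208, so D = 401 kJ/mol.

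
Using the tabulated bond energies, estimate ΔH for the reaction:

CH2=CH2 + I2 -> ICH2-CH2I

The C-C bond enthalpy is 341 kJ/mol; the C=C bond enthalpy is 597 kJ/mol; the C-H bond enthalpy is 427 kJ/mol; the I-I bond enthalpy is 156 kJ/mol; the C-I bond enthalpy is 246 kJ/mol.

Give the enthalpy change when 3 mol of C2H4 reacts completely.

ΔH = −240 kJ

Bonds broken (reactants):
  C-H: 4 × 427 = 1708
  C=C: 1 × 597 = 597
  I-I: 1 × 156 = 156
  Σ(broken) = 2461 kJ
Bonds formed (products):
  C-C: 1 × 341 = 341
  C-H: 4 × 427 = 1708
  C-I: 2 × 246 = 492
  Σ(formed) = 2541 kJ
ΔH = Σ(broken) − Σ(formed) = 2461 − 2541 = −80 kJ
For 3× the reaction as written: 3 × (−80) = −240 kJ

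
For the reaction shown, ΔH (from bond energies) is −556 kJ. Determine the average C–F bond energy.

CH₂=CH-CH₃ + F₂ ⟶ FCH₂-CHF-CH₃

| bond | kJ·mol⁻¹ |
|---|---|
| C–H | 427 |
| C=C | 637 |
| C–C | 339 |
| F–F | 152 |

D(C–F) ≈ 503 kJ/mol

Let D be the C–F bond energy.
Σ(broken) = 1×339 + 6×427 + 1×637 + 1×152 = 3690
Σ(formed) = 2×339 + 2×D + 6×427 = 3240 + 2D
ΔH = Σ(broken) − Σ(formed) = (3690) − (3240 + 2D) = +450 − 2D
Setting this equal to −556 kJ gives 2D = 1006, so D = 503 kJ/mol.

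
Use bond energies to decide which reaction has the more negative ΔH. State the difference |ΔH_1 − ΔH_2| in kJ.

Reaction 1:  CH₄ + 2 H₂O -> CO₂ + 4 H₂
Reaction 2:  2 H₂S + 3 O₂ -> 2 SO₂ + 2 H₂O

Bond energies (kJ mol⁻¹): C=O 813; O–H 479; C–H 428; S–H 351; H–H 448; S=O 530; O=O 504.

Reaction 1:
  Bonds broken (reactants):
    C–H: 4 × 428 = 1712
    O–H: 4 × 479 = 1916
    Σ(broken) = 3628 kJ
  Bonds formed (products):
    C=O: 2 × 813 = 1626
    H–H: 4 × 448 = 1792
    Σ(formed) = 3418 kJ
  ΔH_1 = 3628 − 3418 = +210 kJ
Reaction 2:
  Bonds broken (reactants):
    O=O: 3 × 504 = 1512
    S–H: 4 × 351 = 1404
    Σ(broken) = 2916 kJ
  Bonds formed (products):
    O–H: 4 × 479 = 1916
    S=O: 4 × 530 = 2120
    Σ(formed) = 4036 kJ
  ΔH_2 = 2916 − 4036 = −1120 kJ
ΔH_1 − ΔH_2 = +1330 kJ, so reaction 2 has the more negative ΔH; |ΔH_1 − ΔH_2| = 1330 kJ.

Reaction 2, by 1330 kJ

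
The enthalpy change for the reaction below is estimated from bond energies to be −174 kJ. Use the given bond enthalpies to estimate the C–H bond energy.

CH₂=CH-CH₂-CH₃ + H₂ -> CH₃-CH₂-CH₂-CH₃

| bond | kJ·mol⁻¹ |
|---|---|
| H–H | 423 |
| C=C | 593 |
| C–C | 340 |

Let D be the C–H bond energy.
Σ(broken) = 2×340 + 8×D + 1×593 + 1×423 = 1696 + 8D
Σ(formed) = 3×340 + 10×D = 1020 + 10D
ΔH = Σ(broken) − Σ(formed) = (1696 + 8D) − (1020 + 10D) = +676 − 2D
Setting this equal to −174 kJ gives 2D = 850, so D = 425 kJ/mol.

D(C–H) ≈ 425 kJ/mol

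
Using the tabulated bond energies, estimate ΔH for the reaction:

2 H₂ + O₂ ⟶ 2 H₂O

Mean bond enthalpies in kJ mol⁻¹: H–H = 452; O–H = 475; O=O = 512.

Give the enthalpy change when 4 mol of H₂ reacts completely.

Bonds broken (reactants):
  H–H: 2 × 452 = 904
  O=O: 1 × 512 = 512
  Σ(broken) = 1416 kJ
Bonds formed (products):
  O–H: 4 × 475 = 1900
  Σ(formed) = 1900 kJ
ΔH = Σ(broken) − Σ(formed) = 1416 − 1900 = −484 kJ
For 2× the reaction as written: 2 × (−484) = −968 kJ

ΔH = −968 kJ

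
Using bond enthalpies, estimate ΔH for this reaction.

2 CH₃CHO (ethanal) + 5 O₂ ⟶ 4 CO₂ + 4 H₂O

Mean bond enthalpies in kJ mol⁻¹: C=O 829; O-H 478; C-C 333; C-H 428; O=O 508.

ΔH ≈ −2168 kJ

Bonds broken (reactants):
  C-C: 2 × 333 = 666
  C-H: 8 × 428 = 3424
  C=O: 2 × 829 = 1658
  O=O: 5 × 508 = 2540
  Σ(broken) = 8288 kJ
Bonds formed (products):
  C=O: 8 × 829 = 6632
  O-H: 8 × 478 = 3824
  Σ(formed) = 10456 kJ
ΔH = Σ(broken) − Σ(formed) = 8288 − 10456 = −2168 kJ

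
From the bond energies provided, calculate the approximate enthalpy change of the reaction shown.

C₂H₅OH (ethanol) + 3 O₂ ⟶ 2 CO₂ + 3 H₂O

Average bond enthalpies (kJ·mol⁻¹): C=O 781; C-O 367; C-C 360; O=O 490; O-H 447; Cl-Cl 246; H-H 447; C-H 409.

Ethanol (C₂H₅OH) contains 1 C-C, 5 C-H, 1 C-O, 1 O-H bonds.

ΔH ≈ −1117 kJ

Bonds broken (reactants):
  C-C: 1 × 360 = 360
  C-H: 5 × 409 = 2045
  C-O: 1 × 367 = 367
  O-H: 1 × 447 = 447
  O=O: 3 × 490 = 1470
  Σ(broken) = 4689 kJ
Bonds formed (products):
  C=O: 4 × 781 = 3124
  O-H: 6 × 447 = 2682
  Σ(formed) = 5806 kJ
ΔH = Σ(broken) − Σ(formed) = 4689 − 5806 = −1117 kJ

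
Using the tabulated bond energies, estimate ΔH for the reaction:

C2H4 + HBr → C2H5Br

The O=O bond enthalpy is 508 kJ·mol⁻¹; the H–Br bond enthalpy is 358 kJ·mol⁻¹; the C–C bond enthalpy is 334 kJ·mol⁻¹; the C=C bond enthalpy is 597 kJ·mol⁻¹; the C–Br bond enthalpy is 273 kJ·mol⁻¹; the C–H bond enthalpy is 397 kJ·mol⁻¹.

Bonds broken (reactants):
  C–H: 4 × 397 = 1588
  C=C: 1 × 597 = 597
  H–Br: 1 × 358 = 358
  Σ(broken) = 2543 kJ
Bonds formed (products):
  C–Br: 1 × 273 = 273
  C–C: 1 × 334 = 334
  C–H: 5 × 397 = 1985
  Σ(formed) = 2592 kJ
ΔH = Σ(broken) − Σ(formed) = 2543 − 2592 = −49 kJ

ΔH ≈ −49 kJ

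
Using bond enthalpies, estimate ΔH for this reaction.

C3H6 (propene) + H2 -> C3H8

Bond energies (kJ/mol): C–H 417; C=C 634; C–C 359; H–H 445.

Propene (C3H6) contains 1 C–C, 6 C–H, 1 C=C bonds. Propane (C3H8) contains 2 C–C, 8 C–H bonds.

ΔH ≈ −114 kJ

Bonds broken (reactants):
  C–C: 1 × 359 = 359
  C–H: 6 × 417 = 2502
  C=C: 1 × 634 = 634
  H–H: 1 × 445 = 445
  Σ(broken) = 3940 kJ
Bonds formed (products):
  C–C: 2 × 359 = 718
  C–H: 8 × 417 = 3336
  Σ(formed) = 4054 kJ
ΔH = Σ(broken) − Σ(formed) = 3940 − 4054 = −114 kJ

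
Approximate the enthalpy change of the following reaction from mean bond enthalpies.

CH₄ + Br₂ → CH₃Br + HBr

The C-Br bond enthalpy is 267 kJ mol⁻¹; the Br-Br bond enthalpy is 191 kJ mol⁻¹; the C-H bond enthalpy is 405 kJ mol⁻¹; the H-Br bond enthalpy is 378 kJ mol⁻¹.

Bonds broken (reactants):
  Br-Br: 1 × 191 = 191
  C-H: 4 × 405 = 1620
  Σ(broken) = 1811 kJ
Bonds formed (products):
  C-Br: 1 × 267 = 267
  C-H: 3 × 405 = 1215
  H-Br: 1 × 378 = 378
  Σ(formed) = 1860 kJ
ΔH = Σ(broken) − Σ(formed) = 1811 − 1860 = −49 kJ

ΔH ≈ −49 kJ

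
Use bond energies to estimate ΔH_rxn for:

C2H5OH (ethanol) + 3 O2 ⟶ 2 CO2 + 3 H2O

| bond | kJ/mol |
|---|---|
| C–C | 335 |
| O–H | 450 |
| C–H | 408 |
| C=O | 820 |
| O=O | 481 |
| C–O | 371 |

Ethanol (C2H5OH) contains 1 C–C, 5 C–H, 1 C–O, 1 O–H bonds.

ΔH ≈ −1341 kJ

Bonds broken (reactants):
  C–C: 1 × 335 = 335
  C–H: 5 × 408 = 2040
  C–O: 1 × 371 = 371
  O–H: 1 × 450 = 450
  O=O: 3 × 481 = 1443
  Σ(broken) = 4639 kJ
Bonds formed (products):
  C=O: 4 × 820 = 3280
  O–H: 6 × 450 = 2700
  Σ(formed) = 5980 kJ
ΔH = Σ(broken) − Σ(formed) = 4639 − 5980 = −1341 kJ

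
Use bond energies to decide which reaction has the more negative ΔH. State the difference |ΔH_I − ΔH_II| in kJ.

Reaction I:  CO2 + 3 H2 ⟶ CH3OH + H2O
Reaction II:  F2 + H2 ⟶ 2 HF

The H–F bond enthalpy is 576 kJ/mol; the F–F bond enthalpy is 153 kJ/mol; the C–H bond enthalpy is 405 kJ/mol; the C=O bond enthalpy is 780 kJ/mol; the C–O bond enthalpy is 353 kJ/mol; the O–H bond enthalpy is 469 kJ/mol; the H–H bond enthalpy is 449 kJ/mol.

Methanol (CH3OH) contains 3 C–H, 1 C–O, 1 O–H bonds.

Reaction II, by 482 kJ

Reaction I:
  Bonds broken (reactants):
    C=O: 2 × 780 = 1560
    H–H: 3 × 449 = 1347
    Σ(broken) = 2907 kJ
  Bonds formed (products):
    C–H: 3 × 405 = 1215
    C–O: 1 × 353 = 353
    O–H: 3 × 469 = 1407
    Σ(formed) = 2975 kJ
  ΔH_I = 2907 − 2975 = −68 kJ
Reaction II:
  Bonds broken (reactants):
    F–F: 1 × 153 = 153
    H–H: 1 × 449 = 449
    Σ(broken) = 602 kJ
  Bonds formed (products):
    H–F: 2 × 576 = 1152
    Σ(formed) = 1152 kJ
  ΔH_II = 602 − 1152 = −550 kJ
ΔH_I − ΔH_II = +482 kJ, so reaction II has the more negative ΔH; |ΔH_I − ΔH_II| = 482 kJ.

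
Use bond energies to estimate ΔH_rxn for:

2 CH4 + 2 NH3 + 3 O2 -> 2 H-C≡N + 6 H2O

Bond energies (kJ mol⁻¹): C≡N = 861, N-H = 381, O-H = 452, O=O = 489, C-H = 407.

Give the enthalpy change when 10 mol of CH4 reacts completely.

ΔH = −4755 kJ

Bonds broken (reactants):
  C-H: 8 × 407 = 3256
  N-H: 6 × 381 = 2286
  O=O: 3 × 489 = 1467
  Σ(broken) = 7009 kJ
Bonds formed (products):
  C≡N: 2 × 861 = 1722
  C-H: 2 × 407 = 814
  O-H: 12 × 452 = 5424
  Σ(formed) = 7960 kJ
ΔH = Σ(broken) − Σ(formed) = 7009 − 7960 = −951 kJ
For 5× the reaction as written: 5 × (−951) = −4755 kJ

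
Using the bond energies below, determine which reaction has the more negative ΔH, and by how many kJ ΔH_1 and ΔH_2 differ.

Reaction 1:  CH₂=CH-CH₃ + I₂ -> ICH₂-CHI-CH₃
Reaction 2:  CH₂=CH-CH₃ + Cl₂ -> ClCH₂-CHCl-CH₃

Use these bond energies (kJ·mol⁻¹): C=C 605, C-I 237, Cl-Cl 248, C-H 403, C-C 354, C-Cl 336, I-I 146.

Reaction 2, by 96 kJ

Reaction 1:
  Bonds broken (reactants):
    C-C: 1 × 354 = 354
    C-H: 6 × 403 = 2418
    C=C: 1 × 605 = 605
    I-I: 1 × 146 = 146
    Σ(broken) = 3523 kJ
  Bonds formed (products):
    C-C: 2 × 354 = 708
    C-H: 6 × 403 = 2418
    C-I: 2 × 237 = 474
    Σ(formed) = 3600 kJ
  ΔH_1 = 3523 − 3600 = −77 kJ
Reaction 2:
  Bonds broken (reactants):
    C-C: 1 × 354 = 354
    C-H: 6 × 403 = 2418
    C=C: 1 × 605 = 605
    Cl-Cl: 1 × 248 = 248
    Σ(broken) = 3625 kJ
  Bonds formed (products):
    C-C: 2 × 354 = 708
    C-Cl: 2 × 336 = 672
    C-H: 6 × 403 = 2418
    Σ(formed) = 3798 kJ
  ΔH_2 = 3625 − 3798 = −173 kJ
ΔH_1 − ΔH_2 = +96 kJ, so reaction 2 has the more negative ΔH; |ΔH_1 − ΔH_2| = 96 kJ.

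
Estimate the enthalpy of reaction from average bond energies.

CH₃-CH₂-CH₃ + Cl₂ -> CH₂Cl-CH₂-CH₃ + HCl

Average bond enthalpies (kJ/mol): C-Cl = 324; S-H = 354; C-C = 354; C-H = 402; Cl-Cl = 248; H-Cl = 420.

Bonds broken (reactants):
  C-C: 2 × 354 = 708
  C-H: 8 × 402 = 3216
  Cl-Cl: 1 × 248 = 248
  Σ(broken) = 4172 kJ
Bonds formed (products):
  C-C: 2 × 354 = 708
  C-Cl: 1 × 324 = 324
  C-H: 7 × 402 = 2814
  H-Cl: 1 × 420 = 420
  Σ(formed) = 4266 kJ
ΔH = Σ(broken) − Σ(formed) = 4172 − 4266 = −94 kJ

ΔH ≈ −94 kJ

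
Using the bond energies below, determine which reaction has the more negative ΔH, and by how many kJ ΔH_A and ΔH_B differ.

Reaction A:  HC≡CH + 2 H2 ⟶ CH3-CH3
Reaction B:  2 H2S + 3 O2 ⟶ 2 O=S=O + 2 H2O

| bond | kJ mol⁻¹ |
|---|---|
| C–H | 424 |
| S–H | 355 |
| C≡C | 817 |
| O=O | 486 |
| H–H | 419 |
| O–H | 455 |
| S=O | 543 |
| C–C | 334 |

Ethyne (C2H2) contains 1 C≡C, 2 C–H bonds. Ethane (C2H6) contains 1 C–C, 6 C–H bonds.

Reaction B, by 739 kJ

Reaction A:
  Bonds broken (reactants):
    C≡C: 1 × 817 = 817
    C–H: 2 × 424 = 848
    H–H: 2 × 419 = 838
    Σ(broken) = 2503 kJ
  Bonds formed (products):
    C–C: 1 × 334 = 334
    C–H: 6 × 424 = 2544
    Σ(formed) = 2878 kJ
  ΔH_A = 2503 − 2878 = −375 kJ
Reaction B:
  Bonds broken (reactants):
    O=O: 3 × 486 = 1458
    S–H: 4 × 355 = 1420
    Σ(broken) = 2878 kJ
  Bonds formed (products):
    O–H: 4 × 455 = 1820
    S=O: 4 × 543 = 2172
    Σ(formed) = 3992 kJ
  ΔH_B = 2878 − 3992 = −1114 kJ
ΔH_A − ΔH_B = +739 kJ, so reaction B has the more negative ΔH; |ΔH_A − ΔH_B| = 739 kJ.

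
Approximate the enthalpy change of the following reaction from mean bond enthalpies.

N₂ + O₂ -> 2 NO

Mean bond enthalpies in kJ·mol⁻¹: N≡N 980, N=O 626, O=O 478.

Bonds broken (reactants):
  N≡N: 1 × 980 = 980
  O=O: 1 × 478 = 478
  Σ(broken) = 1458 kJ
Bonds formed (products):
  N=O: 2 × 626 = 1252
  Σ(formed) = 1252 kJ
ΔH = Σ(broken) − Σ(formed) = 1458 − 1252 = +206 kJ

ΔH ≈ +206 kJ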